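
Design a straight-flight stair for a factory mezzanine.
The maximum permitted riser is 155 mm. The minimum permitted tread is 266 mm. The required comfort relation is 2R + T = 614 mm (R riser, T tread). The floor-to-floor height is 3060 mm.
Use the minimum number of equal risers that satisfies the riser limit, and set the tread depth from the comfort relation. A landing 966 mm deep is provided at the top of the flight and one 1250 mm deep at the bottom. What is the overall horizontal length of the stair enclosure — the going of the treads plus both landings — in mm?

8068 mm

3060 / 155 = 19.742 → round up to 20 risers.
R = 3060 ÷ 20 = 153 mm.
From 2R + T = 614: T = 614 − 306 = 308 mm.
Treads = 20 − 1 = 19; going = 19 × 308 = 5852 mm.
Add landings: 5852 + 966 + 1250 = 8068 mm.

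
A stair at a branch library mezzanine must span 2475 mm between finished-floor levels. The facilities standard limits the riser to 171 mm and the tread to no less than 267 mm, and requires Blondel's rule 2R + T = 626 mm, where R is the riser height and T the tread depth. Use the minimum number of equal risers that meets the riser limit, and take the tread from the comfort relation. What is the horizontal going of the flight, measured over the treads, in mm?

⌈2475/171⌉ = 15 risers.
Riser R = 2475 / 15 = 165 mm, within the 171 mm limit.
From 2R + T = 626: T = 626 − 330 = 296 mm.
15 risers give 14 treads; going = 14 × 296 = 4144 mm.

4144 mm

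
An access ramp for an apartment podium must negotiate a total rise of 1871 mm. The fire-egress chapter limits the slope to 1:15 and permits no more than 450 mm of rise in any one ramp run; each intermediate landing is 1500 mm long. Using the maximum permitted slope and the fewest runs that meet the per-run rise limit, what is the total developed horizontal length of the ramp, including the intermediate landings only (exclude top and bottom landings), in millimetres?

34065 mm

1871 / 450 = 4.16, so 5 ramp runs are needed. That means 4 intermediate landings.
Ramp run (horizontal) at 1:15: 1871 × 15 = 28065 mm.
Intermediate landings: 4 × 1500 = 6000 mm.
Total developed length = 28065 + 6000 = 34065 mm.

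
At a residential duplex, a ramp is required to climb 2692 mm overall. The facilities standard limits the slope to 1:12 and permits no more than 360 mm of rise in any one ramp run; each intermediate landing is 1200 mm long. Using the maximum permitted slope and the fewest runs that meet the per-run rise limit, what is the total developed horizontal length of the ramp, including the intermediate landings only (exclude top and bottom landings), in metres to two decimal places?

2692 / 360 = 7.48, so 8 ramp runs are needed. That means 7 intermediate landings.
Horizontal run for 2692 mm of rise at 1:12 is 2692 × 12 = 32304 mm.
Intermediate landings: 7 × 1200 = 8400 mm.
Total developed length = 32304 + 8400 = 40704 mm.
= 40.70 m.

40.70 m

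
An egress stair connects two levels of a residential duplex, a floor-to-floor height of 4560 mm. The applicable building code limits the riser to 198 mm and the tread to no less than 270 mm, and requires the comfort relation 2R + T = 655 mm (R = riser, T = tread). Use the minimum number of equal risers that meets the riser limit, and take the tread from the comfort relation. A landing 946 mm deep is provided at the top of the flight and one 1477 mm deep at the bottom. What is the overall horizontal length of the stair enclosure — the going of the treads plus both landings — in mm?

4560 / 198 = 23.03, so 24 risers are needed.
R = 4560 ÷ 24 = 190 mm.
T = 655 − 2·190 = 275 mm, which satisfies the 270 mm minimum.
Going = (24 − 1) × 275 = 6325 mm.
Add landings: 6325 + 946 + 1477 = 8748 mm.

8748 mm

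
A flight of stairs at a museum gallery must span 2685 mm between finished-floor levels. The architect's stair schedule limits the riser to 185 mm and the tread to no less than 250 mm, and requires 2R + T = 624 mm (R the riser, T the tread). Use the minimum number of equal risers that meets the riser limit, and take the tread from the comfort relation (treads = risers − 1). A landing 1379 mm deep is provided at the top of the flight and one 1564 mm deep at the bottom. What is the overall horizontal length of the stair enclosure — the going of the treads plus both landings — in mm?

6667 mm

⌈2685/185⌉ = 15 risers.
R = 2685 ÷ 15 = 179 mm.
Tread T = 624 − 2 × 179 = 266 mm (≥ 250 mm).
Treads = 15 − 1 = 14; going = 14 × 266 = 3724 mm.
Enclosure = 3724 + 1379 + 1564 = 6667 mm.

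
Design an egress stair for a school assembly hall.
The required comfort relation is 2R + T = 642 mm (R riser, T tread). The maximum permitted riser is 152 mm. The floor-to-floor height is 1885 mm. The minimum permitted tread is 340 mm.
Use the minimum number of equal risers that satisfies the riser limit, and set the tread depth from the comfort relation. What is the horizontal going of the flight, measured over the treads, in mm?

⌈1885/152⌉ = 13 risers.
Each riser is 1885/13 = 145 mm (≤ 152 mm).
From 2R + T = 642: T = 642 − 290 = 352 mm.
13 risers give 12 treads; going = 12 × 352 = 4224 mm.

4224 mm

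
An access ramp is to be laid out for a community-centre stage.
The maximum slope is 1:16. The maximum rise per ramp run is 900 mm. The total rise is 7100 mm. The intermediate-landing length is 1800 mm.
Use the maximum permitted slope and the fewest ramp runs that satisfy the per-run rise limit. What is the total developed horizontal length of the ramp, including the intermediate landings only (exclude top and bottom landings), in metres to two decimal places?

7100 / 900 = 7.89, so 8 ramp runs are needed. That means 7 intermediate landings.
Ramp run (horizontal) at 1:16: 7100 × 16 = 113600 mm.
Intermediate landings: 7 × 1800 = 12600 mm.
Developed length = 113600 + 12600 = 126200 mm.
= 126.20 m.

126.20 m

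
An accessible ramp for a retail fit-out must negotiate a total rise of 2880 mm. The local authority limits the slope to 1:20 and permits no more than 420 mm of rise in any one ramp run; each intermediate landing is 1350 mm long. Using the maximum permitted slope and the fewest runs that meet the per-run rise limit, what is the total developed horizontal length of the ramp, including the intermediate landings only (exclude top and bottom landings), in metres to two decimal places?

⌈2880/420⌉ = 7 ramp runs. That means 6 intermediate landings.
Horizontal run for 2880 mm of rise at 1:20 is 2880 × 20 = 57600 mm.
Intermediate landings: 6 × 1350 = 8100 mm.
Total developed length = 57600 + 8100 = 65700 mm.
= 65.70 m.

65.70 m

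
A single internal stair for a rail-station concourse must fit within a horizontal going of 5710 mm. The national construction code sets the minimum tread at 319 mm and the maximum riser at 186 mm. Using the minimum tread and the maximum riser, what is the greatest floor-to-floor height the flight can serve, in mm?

3348 mm

Treads that fit: ⌊5710 / 319⌋ = 17.
Risers = treads + 1 = 18.
Maximum height = 18 × 186 = 3348 mm.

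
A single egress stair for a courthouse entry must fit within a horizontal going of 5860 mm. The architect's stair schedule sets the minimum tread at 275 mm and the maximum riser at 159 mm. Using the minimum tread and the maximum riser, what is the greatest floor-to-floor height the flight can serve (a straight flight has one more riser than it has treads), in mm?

5860 / 275 = 21.31, so 21 treads fit.
Risers = treads + 1 = 22.
Maximum height = 22 × 159 = 3498 mm.

3498 mm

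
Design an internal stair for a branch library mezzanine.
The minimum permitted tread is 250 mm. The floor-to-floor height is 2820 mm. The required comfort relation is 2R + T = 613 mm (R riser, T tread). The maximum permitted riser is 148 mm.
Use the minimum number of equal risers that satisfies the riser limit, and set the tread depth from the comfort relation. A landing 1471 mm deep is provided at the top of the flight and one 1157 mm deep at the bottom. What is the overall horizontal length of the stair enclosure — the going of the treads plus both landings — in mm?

2820 / 148 = 19.05, so 20 risers are needed.
R = 2820 ÷ 20 = 141 mm.
T = 613 − 2·141 = 331 mm, which satisfies the 250 mm minimum.
Going = (20 − 1) × 331 = 6289 mm.
Add landings: 6289 + 1471 + 1157 = 8917 mm.

8917 mm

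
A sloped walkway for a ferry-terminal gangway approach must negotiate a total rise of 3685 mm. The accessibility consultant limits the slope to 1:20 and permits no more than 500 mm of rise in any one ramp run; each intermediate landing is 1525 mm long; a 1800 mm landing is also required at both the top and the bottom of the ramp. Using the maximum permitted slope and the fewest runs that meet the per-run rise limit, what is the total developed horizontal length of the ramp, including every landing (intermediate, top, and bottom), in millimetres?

87975 mm

3685 / 500 = 7.37, so 8 ramp runs are needed. That means 7 intermediate landings.
Ramp run (horizontal) at 1:20: 3685 × 20 = 73700 mm.
Intermediate landings: 7 × 1525 = 10675 mm.
Top and bottom landings: 2 × 1800 = 3600 mm.
Total = 73700 + 10675 + 3600 = 87975 mm.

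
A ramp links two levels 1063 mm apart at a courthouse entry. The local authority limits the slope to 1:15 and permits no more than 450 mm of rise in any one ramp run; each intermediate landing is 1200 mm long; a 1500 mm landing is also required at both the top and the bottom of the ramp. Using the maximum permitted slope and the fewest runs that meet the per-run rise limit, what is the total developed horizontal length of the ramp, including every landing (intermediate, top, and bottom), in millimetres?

21345 mm

At most 450 each: 1063/450 = 2.36, giving 3 ramp runs. That means 2 intermediate landings.
Horizontal run for 1063 mm of rise at 1:15 is 1063 × 15 = 15945 mm.
Intermediate landings: 2 × 1200 = 2400 mm.
Top and bottom landings: 2 × 1500 = 3000 mm.
Total = 15945 + 2400 + 3000 = 21345 mm.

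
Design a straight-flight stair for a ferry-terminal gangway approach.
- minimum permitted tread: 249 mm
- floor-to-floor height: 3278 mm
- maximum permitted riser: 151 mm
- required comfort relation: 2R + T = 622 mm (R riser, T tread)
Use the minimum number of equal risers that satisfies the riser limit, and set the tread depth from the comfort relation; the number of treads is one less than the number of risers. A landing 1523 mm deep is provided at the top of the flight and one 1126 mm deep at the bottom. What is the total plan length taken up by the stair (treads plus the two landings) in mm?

⌈3278/151⌉ = 22 risers.
Riser R = 3278 / 22 = 149 mm, within the 151 mm limit.
T = 622 − 2·149 = 324 mm, which satisfies the 249 mm minimum.
Going = (22 − 1) × 324 = 6804 mm.
Add landings: 6804 + 1523 + 1126 = 9453 mm.

9453 mm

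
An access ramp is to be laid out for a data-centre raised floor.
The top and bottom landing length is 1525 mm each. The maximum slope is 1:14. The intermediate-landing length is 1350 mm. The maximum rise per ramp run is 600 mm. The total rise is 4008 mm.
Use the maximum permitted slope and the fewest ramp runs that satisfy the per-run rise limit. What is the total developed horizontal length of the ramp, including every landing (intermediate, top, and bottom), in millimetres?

4008 / 600 = 6.68, so 7 ramp runs are needed. That means 6 intermediate landings.
Horizontal run for 4008 mm of rise at 1:14 is 4008 × 14 = 56112 mm.
6 intermediate landings contribute 6 × 1350 = 8100 mm.
Top and bottom landings: 2 × 1525 = 3050 mm.
Total = 56112 + 8100 + 3050 = 67262 mm.

67262 mm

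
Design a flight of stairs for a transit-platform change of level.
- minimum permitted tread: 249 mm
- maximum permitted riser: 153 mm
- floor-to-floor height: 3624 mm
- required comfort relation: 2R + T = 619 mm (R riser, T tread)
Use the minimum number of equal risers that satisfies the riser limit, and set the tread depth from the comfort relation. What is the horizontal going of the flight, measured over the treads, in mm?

⌈3624/153⌉ = 24 risers.
R = 3624 ÷ 24 = 151 mm.
T = 619 − 2·151 = 317 mm, which satisfies the 249 mm minimum.
Going = (24 − 1) × 317 = 7291 mm.

7291 mm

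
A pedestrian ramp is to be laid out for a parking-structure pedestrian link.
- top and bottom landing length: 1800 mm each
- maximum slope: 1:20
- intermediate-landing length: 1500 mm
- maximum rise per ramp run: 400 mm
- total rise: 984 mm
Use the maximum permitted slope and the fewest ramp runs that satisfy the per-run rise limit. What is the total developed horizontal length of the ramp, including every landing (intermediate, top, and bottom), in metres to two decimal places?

26.28 m

984 / 400 = 2.460 → round up to 3 ramp runs. That means 2 intermediate landings.
Horizontal run for 984 mm of rise at 1:20 is 984 × 20 = 19680 mm.
2 intermediate landings contribute 2 × 1500 = 3000 mm.
Top and bottom landings: 2 × 1800 = 3600 mm.
Total = 19680 + 3000 + 3600 = 26280 mm.
= 26.28 m.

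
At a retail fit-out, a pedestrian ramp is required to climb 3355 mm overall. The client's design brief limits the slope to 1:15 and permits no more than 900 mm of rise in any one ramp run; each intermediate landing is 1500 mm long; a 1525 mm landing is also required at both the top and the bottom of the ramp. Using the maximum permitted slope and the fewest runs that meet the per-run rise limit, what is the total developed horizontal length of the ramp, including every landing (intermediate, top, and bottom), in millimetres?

3355 / 900 = 3.728 → round up to 4 ramp runs. That means 3 intermediate landings.
Ramp run (horizontal) at 1:15: 3355 × 15 = 50325 mm.
3 intermediate landings contribute 3 × 1500 = 4500 mm.
Top and bottom landings: 2 × 1525 = 3050 mm.
Total = 50325 + 4500 + 3050 = 57875 mm.

57875 mm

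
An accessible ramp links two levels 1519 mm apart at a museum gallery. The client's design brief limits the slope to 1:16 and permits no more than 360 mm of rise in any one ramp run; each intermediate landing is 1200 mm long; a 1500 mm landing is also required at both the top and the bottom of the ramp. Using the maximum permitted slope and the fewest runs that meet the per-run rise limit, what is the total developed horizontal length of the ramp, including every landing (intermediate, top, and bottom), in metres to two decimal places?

32.10 m

1519 / 360 = 4.22, so 5 ramp runs are needed. That means 4 intermediate landings.
Horizontal run for 1519 mm of rise at 1:16 is 1519 × 16 = 24304 mm.
Intermediate landings: 4 × 1200 = 4800 mm.
Top and bottom landings: 2 × 1500 = 3000 mm.
Total = 24304 + 4800 + 3000 = 32104 mm.
= 32.10 m.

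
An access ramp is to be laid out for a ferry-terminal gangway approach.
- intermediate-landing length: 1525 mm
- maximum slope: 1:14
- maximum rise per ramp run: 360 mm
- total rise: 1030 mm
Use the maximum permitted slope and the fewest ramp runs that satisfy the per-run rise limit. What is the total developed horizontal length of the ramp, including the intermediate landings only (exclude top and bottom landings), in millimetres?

17470 mm

1030 / 360 = 2.861 → round up to 3 ramp runs. That means 2 intermediate landings.
Horizontal run for 1030 mm of rise at 1:14 is 1030 × 14 = 14420 mm.
2 intermediate landings contribute 2 × 1525 = 3050 mm.
Total developed length = 14420 + 3050 = 17470 mm.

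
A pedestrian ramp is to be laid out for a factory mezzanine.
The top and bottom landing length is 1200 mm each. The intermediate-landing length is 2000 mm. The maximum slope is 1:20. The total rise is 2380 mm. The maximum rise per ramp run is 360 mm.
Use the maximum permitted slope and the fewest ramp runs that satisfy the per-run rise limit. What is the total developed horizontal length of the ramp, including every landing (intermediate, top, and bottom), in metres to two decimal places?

62.00 m

2380 / 360 = 6.61, so 7 ramp runs are needed. That means 6 intermediate landings.
Horizontal run for 2380 mm of rise at 1:20 is 2380 × 20 = 47600 mm.
6 intermediate landings contribute 6 × 2000 = 12000 mm.
Top and bottom landings: 2 × 1200 = 2400 mm.
Total = 47600 + 12000 + 2400 = 62000 mm.
= 62.00 m.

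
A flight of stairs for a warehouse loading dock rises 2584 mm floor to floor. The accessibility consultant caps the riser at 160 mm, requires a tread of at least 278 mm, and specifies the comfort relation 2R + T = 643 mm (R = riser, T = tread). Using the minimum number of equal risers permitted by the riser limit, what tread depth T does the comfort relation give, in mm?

339 mm

At most 160 each: 2584/160 = 16.15, giving 17 risers.
R = 2584 ÷ 17 = 152 mm.
From 2R + T = 643: T = 643 − 304 = 339 mm.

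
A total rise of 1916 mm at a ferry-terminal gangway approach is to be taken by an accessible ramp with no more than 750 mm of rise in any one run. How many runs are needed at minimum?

At most 750 each: 1916/750 = 2.55, giving 3 ramp runs.

3 runs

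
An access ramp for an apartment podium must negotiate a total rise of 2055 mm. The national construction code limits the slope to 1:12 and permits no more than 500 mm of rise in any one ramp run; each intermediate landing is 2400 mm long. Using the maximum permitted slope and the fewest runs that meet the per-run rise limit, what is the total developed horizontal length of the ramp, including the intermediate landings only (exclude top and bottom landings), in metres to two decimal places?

34.26 m

⌈2055/500⌉ = 5 ramp runs. That means 4 intermediate landings.
Horizontal run for 2055 mm of rise at 1:12 is 2055 × 12 = 24660 mm.
Intermediate landings: 4 × 2400 = 9600 mm.
Developed length = 24660 + 9600 = 34260 mm.
= 34.26 m.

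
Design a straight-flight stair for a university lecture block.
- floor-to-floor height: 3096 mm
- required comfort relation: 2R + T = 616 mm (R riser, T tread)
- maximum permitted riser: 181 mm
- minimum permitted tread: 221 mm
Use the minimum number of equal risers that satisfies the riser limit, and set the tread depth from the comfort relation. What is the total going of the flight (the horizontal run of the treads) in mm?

4624 mm

At most 181 each: 3096/181 = 17.10, giving 18 risers.
Each riser is 3096/18 = 172 mm (≤ 181 mm).
T = 616 − 2·172 = 272 mm, which satisfies the 221 mm minimum.
Treads = 18 − 1 = 17; going = 17 × 272 = 4624 mm.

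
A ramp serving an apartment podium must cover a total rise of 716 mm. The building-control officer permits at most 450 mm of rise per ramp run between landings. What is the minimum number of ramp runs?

2 runs

716 / 450 = 1.591 → round up to 2 ramp runs.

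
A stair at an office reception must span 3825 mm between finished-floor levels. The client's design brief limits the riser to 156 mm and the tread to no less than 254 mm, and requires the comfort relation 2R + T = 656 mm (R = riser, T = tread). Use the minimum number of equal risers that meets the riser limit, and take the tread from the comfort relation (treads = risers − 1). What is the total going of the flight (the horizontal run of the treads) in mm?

3825 / 156 = 24.519 → round up to 25 risers.
Riser R = 3825 / 25 = 153 mm, within the 156 mm limit.
Tread T = 656 − 2 × 153 = 350 mm (≥ 254 mm).
25 risers give 24 treads; going = 24 × 350 = 8400 mm.

8400 mm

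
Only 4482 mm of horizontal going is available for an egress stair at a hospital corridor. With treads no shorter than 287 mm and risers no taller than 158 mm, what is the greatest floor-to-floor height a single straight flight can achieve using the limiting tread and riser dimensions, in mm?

4482 / 287 = 15.62, so 15 treads fit.
Risers = treads + 1 = 16.
Maximum height = 16 × 158 = 2528 mm.

2528 mm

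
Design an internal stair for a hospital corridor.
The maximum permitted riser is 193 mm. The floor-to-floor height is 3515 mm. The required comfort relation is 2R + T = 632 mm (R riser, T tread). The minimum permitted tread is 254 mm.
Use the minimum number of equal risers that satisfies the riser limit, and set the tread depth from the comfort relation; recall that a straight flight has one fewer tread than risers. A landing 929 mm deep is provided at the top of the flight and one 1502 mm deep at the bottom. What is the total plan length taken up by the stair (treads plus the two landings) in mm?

At most 193 each: 3515/193 = 18.21, giving 19 risers.
R = 3515 ÷ 19 = 185 mm.
T = 632 − 2·185 = 262 mm, which satisfies the 254 mm minimum.
Going = (19 − 1) × 262 = 4716 mm.
Add landings: 4716 + 929 + 1502 = 7147 mm.

7147 mm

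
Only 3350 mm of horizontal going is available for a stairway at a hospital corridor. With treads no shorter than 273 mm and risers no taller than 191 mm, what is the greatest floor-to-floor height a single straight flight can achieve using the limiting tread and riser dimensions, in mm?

Treads that fit: ⌊3350 / 273⌋ = 12.
Risers = treads + 1 = 13.
Maximum height = 13 × 191 = 2483 mm.

2483 mm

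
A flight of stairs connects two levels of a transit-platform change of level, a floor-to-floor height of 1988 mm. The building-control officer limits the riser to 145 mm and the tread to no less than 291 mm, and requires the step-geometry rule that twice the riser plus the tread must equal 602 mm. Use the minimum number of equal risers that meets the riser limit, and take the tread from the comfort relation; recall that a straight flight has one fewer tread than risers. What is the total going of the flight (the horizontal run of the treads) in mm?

⌈1988/145⌉ = 14 risers.
Riser R = 1988 / 14 = 142 mm, within the 145 mm limit.
Tread T = 602 − 2 × 142 = 318 mm (≥ 291 mm).
Treads = 14 − 1 = 13; going = 13 × 318 = 4134 mm.

4134 mm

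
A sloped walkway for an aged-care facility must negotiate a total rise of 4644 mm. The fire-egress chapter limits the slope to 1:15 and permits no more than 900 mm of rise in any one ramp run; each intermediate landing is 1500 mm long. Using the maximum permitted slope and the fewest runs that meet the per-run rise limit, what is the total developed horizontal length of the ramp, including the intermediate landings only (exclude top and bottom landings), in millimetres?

At most 900 each: 4644/900 = 5.16, giving 6 ramp runs. That means 5 intermediate landings.
Horizontal run for 4644 mm of rise at 1:15 is 4644 × 15 = 69660 mm.
Intermediate landings: 5 × 1500 = 7500 mm.
Developed length = 69660 + 7500 = 77160 mm.

77160 mm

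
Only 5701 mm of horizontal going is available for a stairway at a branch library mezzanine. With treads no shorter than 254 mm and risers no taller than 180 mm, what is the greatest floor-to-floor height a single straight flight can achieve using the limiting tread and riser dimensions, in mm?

Treads that fit: ⌊5701 / 254⌋ = 22.
Risers = treads + 1 = 23.
Maximum height = 23 × 180 = 4140 mm.

4140 mm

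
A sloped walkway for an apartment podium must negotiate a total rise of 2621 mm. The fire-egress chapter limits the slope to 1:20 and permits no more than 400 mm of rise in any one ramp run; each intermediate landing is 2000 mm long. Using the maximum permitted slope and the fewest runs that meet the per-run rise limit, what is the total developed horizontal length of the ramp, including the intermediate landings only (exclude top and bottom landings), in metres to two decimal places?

⌈2621/400⌉ = 7 ramp runs. That means 6 intermediate landings.
Horizontal run for 2621 mm of rise at 1:20 is 2621 × 20 = 52420 mm.
Intermediate landings: 6 × 2000 = 12000 mm.
Total developed length = 52420 + 12000 = 64420 mm.
= 64.42 m.

64.42 m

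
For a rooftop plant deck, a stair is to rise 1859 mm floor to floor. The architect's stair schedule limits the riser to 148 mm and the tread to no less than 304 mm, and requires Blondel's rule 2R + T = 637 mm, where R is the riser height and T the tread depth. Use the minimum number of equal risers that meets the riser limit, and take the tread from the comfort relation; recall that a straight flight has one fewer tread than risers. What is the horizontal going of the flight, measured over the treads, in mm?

⌈1859/148⌉ = 13 risers.
R = 1859 ÷ 13 = 143 mm.
From 2R + T = 637: T = 637 − 286 = 351 mm.
Going = (13 − 1) × 351 = 4212 mm.

4212 mm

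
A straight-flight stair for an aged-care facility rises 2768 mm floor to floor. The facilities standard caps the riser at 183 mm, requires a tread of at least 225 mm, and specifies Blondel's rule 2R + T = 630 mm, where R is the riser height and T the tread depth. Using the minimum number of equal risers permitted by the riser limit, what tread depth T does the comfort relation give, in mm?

2768 / 183 = 15.126 → round up to 16 risers.
Riser R = 2768 / 16 = 173 mm, within the 183 mm limit.
T = 630 − 2·173 = 284 mm, which satisfies the 225 mm minimum.

284 mm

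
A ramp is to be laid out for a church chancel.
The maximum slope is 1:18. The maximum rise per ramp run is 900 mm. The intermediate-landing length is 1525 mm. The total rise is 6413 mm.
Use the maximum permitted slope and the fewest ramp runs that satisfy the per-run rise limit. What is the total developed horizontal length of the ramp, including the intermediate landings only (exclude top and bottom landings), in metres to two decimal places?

6413 / 900 = 7.126 → round up to 8 ramp runs. That means 7 intermediate landings.
Ramp run (horizontal) at 1:18: 6413 × 18 = 115434 mm.
Intermediate landings: 7 × 1525 = 10675 mm.
Total developed length = 115434 + 10675 = 126109 mm.
= 126.11 m.

126.11 m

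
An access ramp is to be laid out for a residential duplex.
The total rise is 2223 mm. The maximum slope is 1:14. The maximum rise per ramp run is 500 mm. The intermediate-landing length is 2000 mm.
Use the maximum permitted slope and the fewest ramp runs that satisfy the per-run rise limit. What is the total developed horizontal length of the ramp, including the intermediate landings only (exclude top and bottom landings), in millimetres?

2223 / 500 = 4.446 → round up to 5 ramp runs. That means 4 intermediate landings.
Ramp run (horizontal) at 1:14: 2223 × 14 = 31122 mm.
Intermediate landings: 4 × 2000 = 8000 mm.
Total developed length = 31122 + 8000 = 39122 mm.

39122 mm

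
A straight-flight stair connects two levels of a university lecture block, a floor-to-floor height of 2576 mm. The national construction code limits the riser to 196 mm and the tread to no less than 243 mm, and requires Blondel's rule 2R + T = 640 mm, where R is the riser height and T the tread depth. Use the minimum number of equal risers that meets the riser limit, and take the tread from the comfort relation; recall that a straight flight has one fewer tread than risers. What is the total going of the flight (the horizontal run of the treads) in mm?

3536 mm

2576 / 196 = 13.143 → round up to 14 risers.
Each riser is 2576/14 = 184 mm (≤ 196 mm).
T = 640 − 2·184 = 272 mm, which satisfies the 243 mm minimum.
Treads = 14 − 1 = 13; going = 13 × 272 = 3536 mm.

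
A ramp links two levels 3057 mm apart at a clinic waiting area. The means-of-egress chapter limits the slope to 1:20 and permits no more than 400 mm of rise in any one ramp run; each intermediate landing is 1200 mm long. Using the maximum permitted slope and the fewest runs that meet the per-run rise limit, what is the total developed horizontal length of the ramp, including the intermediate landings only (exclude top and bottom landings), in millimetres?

69540 mm

3057 / 400 = 7.643 → round up to 8 ramp runs. That means 7 intermediate landings.
Horizontal run for 3057 mm of rise at 1:20 is 3057 × 20 = 61140 mm.
7 intermediate landings contribute 7 × 1200 = 8400 mm.
Developed length = 61140 + 8400 = 69540 mm.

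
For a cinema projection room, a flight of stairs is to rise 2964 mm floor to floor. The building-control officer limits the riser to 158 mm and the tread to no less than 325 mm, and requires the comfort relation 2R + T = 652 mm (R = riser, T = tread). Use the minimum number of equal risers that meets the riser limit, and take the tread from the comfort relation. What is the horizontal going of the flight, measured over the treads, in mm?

6120 mm

⌈2964/158⌉ = 19 risers.
R = 2964 ÷ 19 = 156 mm.
From 2R + T = 652: T = 652 − 312 = 340 mm.
19 risers give 18 treads; going = 18 × 340 = 6120 mm.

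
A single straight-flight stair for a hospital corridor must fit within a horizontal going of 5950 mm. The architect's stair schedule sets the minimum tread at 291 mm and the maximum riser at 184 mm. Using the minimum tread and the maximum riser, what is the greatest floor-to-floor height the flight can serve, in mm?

3864 mm

5950 / 291 = 20.45, so 20 treads fit.
Risers = treads + 1 = 21.
Maximum height = 21 × 184 = 3864 mm.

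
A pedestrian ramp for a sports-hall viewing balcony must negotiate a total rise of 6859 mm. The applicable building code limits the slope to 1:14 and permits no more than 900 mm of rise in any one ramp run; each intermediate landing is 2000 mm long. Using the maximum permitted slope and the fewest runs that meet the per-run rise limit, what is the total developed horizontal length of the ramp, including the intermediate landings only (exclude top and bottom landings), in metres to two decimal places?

110.03 m

At most 900 each: 6859/900 = 7.62, giving 8 ramp runs. That means 7 intermediate landings.
Horizontal run for 6859 mm of rise at 1:14 is 6859 × 14 = 96026 mm.
Intermediate landings: 7 × 2000 = 14000 mm.
Developed length = 96026 + 14000 = 110026 mm.
= 110.03 m.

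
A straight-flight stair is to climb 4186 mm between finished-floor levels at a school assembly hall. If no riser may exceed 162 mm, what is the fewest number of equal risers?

26 risers

⌈4186/162⌉ = 26 risers.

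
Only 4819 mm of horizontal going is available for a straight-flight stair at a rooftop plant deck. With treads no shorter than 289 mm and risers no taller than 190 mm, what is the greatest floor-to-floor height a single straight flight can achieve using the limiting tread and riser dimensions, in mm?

4819 / 289 = 16.67, so 16 treads fit.
Risers = treads + 1 = 17.
Maximum height = 17 × 190 = 3230 mm.

3230 mm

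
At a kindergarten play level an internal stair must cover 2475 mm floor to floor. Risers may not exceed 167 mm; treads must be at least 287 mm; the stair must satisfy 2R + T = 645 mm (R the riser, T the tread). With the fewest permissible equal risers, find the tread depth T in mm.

315 mm

2475 / 167 = 14.820 → round up to 15 risers.
Riser R = 2475 / 15 = 165 mm, within the 167 mm limit.
T = 645 − 2·165 = 315 mm, which satisfies the 287 mm minimum.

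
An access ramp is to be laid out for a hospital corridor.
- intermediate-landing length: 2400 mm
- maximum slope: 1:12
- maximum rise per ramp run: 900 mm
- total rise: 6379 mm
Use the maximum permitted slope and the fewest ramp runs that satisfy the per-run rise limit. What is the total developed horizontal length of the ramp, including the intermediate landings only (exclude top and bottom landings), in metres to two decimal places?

⌈6379/900⌉ = 8 ramp runs. That means 7 intermediate landings.
Ramp run (horizontal) at 1:12: 6379 × 12 = 76548 mm.
Intermediate landings: 7 × 2400 = 16800 mm.
Developed length = 76548 + 16800 = 93348 mm.
= 93.35 m.

93.35 m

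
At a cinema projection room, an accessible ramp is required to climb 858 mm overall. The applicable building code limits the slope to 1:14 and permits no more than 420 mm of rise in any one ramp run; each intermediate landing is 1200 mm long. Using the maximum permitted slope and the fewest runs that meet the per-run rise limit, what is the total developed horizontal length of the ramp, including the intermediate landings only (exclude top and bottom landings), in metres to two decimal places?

14.41 m

858 / 420 = 2.043 → round up to 3 ramp runs. That means 2 intermediate landings.
Horizontal run for 858 mm of rise at 1:14 is 858 × 14 = 12012 mm.
2 intermediate landings contribute 2 × 1200 = 2400 mm.
Total developed length = 12012 + 2400 = 14412 mm.
= 14.41 m.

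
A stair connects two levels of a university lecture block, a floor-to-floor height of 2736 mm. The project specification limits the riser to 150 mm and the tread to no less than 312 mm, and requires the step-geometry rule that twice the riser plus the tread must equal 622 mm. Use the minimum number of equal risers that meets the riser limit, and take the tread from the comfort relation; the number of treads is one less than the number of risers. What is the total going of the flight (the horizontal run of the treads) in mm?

6012 mm

⌈2736/150⌉ = 19 risers.
R = 2736 ÷ 19 = 144 mm.
T = 622 − 2·144 = 334 mm, which satisfies the 312 mm minimum.
19 risers give 18 treads; going = 18 × 334 = 6012 mm.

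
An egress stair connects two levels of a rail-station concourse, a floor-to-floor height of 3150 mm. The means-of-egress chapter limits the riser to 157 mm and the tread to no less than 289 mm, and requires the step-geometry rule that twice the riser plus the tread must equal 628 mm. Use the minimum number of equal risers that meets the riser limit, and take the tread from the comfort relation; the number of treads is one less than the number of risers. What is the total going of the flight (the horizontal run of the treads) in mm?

3150 / 157 = 20.06, so 21 risers are needed.
Each riser is 3150/21 = 150 mm (≤ 157 mm).
T = 628 − 2·150 = 328 mm, which satisfies the 289 mm minimum.
21 risers give 20 treads; going = 20 × 328 = 6560 mm.

6560 mm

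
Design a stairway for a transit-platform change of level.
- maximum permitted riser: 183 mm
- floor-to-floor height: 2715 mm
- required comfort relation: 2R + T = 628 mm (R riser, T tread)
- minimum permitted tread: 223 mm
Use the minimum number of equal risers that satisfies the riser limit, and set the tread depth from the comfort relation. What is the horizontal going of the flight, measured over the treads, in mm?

2715 / 183 = 14.836 → round up to 15 risers.
Each riser is 2715/15 = 181 mm (≤ 183 mm).
Tread T = 628 − 2 × 181 = 266 mm (≥ 223 mm).
Going = (15 − 1) × 266 = 3724 mm.

3724 mm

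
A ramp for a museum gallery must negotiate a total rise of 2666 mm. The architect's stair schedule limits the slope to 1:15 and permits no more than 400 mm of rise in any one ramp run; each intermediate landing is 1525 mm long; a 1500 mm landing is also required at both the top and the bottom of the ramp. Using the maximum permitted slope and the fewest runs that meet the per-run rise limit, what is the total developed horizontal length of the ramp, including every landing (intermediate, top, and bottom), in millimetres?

At most 400 each: 2666/400 = 6.67, giving 7 ramp runs. That means 6 intermediate landings.
Ramp run (horizontal) at 1:15: 2666 × 15 = 39990 mm.
6 intermediate landings contribute 6 × 1525 = 9150 mm.
Top and bottom landings: 2 × 1500 = 3000 mm.
Total = 39990 + 9150 + 3000 = 52140 mm.

52140 mm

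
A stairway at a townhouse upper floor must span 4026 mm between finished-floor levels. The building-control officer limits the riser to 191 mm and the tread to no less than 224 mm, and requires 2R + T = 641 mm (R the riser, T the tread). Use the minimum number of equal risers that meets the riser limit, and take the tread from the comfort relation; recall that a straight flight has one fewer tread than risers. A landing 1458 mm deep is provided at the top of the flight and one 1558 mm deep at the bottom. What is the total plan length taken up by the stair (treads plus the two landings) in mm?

At most 191 each: 4026/191 = 21.08, giving 22 risers.
Riser R = 4026 / 22 = 183 mm, within the 191 mm limit.
From 2R + T = 641: T = 641 − 366 = 275 mm.
22 risers give 21 treads; going = 21 × 275 = 5775 mm.
Enclosure = 5775 + 1458 + 1558 = 8791 mm.

8791 mm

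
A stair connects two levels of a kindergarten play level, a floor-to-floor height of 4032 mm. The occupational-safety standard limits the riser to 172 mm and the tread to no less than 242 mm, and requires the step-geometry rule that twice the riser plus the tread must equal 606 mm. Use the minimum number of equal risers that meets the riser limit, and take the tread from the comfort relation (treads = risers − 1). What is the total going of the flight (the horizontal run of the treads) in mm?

6210 mm

4032 / 172 = 23.44, so 24 risers are needed.
Riser R = 4032 / 24 = 168 mm, within the 172 mm limit.
T = 606 − 2·168 = 270 mm, which satisfies the 242 mm minimum.
Treads = 24 − 1 = 23; going = 23 × 270 = 6210 mm.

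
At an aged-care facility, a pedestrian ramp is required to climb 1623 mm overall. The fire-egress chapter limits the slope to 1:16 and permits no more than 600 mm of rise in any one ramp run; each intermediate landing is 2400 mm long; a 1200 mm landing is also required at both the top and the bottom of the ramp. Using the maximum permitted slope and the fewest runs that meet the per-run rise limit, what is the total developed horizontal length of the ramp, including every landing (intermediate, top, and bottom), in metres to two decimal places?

33.17 m

At most 600 each: 1623/600 = 2.71, giving 3 ramp runs. That means 2 intermediate landings.
Horizontal run for 1623 mm of rise at 1:16 is 1623 × 16 = 25968 mm.
2 intermediate landings contribute 2 × 2400 = 4800 mm.
Top and bottom landings: 2 × 1200 = 2400 mm.
Total = 25968 + 4800 + 2400 = 33168 mm.
= 33.17 m.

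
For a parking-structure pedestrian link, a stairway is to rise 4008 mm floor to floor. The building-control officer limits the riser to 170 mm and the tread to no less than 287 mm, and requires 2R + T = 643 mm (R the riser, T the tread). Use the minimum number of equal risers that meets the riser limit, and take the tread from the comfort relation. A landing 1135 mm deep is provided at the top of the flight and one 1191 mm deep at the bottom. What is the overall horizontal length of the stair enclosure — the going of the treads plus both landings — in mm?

9433 mm

4008 / 170 = 23.576 → round up to 24 risers.
Each riser is 4008/24 = 167 mm (≤ 170 mm).
From 2R + T = 643: T = 643 − 334 = 309 mm.
Treads = 24 − 1 = 23; going = 23 × 309 = 7107 mm.
Add landings: 7107 + 1135 + 1191 = 9433 mm.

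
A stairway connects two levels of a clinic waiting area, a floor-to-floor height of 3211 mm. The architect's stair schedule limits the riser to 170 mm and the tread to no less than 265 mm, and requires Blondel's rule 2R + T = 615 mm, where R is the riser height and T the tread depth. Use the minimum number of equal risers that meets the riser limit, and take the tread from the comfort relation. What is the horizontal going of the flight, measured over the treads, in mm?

4986 mm

3211 / 170 = 18.888 → round up to 19 risers.
Riser R = 3211 / 19 = 169 mm, within the 170 mm limit.
Tread T = 615 − 2 × 169 = 277 mm (≥ 265 mm).
Going = (19 − 1) × 277 = 4986 mm.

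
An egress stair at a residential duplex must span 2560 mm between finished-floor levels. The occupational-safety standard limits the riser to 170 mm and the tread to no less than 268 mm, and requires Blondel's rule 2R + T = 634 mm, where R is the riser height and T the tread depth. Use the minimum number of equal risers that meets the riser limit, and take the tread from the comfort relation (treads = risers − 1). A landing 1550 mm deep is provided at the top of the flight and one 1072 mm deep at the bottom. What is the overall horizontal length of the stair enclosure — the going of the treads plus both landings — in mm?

7332 mm

2560 / 170 = 15.059 → round up to 16 risers.
Each riser is 2560/16 = 160 mm (≤ 170 mm).
From 2R + T = 634: T = 634 − 320 = 314 mm.
Treads = 16 − 1 = 15; going = 15 × 314 = 4710 mm.
Add landings: 4710 + 1550 + 1072 = 7332 mm.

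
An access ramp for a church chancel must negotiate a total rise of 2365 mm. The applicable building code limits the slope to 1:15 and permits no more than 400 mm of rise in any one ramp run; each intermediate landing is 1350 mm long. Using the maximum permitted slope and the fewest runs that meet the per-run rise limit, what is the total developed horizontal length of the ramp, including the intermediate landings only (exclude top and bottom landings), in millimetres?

At most 400 each: 2365/400 = 5.91, giving 6 ramp runs. That means 5 intermediate landings.
Ramp run (horizontal) at 1:15: 2365 × 15 = 35475 mm.
Intermediate landings: 5 × 1350 = 6750 mm.
Total developed length = 35475 + 6750 = 42225 mm.

42225 mm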